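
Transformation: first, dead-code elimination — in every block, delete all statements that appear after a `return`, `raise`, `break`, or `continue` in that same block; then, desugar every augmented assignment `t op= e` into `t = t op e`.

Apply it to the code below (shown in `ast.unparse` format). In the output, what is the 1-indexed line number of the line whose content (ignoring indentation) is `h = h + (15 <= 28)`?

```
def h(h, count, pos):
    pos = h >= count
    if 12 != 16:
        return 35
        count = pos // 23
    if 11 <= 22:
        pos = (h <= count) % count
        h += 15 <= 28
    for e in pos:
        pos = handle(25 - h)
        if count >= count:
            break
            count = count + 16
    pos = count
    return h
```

Transformed code:
def h(h, count, pos):
    pos = h >= count
    if 12 != 16:
        return 35
    if 11 <= 22:
        pos = (h <= count) % count
        h = h + (15 <= 28)
    for e in pos:
        pos = handle(25 - h)
        if count >= count:
            break
    pos = count
    return h

7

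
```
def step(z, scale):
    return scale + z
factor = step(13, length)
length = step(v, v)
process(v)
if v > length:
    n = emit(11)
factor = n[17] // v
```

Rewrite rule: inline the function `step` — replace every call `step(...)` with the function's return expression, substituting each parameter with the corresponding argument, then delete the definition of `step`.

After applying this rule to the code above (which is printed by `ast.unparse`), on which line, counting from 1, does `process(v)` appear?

Transformed code:
factor = length + 13
length = v + v
process(v)
if v > length:
    n = emit(11)
factor = n[17] // v

3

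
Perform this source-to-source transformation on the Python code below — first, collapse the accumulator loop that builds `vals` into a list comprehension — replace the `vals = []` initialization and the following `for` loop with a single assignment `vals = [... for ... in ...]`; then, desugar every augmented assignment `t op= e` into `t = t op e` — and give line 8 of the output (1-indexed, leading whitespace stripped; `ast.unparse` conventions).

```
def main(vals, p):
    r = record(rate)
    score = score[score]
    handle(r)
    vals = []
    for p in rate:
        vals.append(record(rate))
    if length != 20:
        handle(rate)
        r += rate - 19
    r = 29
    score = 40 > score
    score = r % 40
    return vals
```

r = r + (rate - 19)

Transformed code:
def main(vals, p):
    r = record(rate)
    score = score[score]
    handle(r)
    vals = [record(rate) for p in rate]
    if length != 20:
        handle(rate)
        r = r + (rate - 19)
    r = 29
    score = 40 > score
    score = r % 40
    return vals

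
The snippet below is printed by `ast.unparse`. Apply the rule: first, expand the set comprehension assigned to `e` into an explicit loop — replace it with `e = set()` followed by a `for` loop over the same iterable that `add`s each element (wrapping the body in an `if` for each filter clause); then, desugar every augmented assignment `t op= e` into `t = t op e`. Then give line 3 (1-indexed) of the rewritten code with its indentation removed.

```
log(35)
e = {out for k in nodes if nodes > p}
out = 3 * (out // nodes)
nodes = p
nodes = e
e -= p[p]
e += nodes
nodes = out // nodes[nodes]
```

Transformed code:
log(35)
e = set()
for k in nodes:
    if nodes > p:
        e.add(out)
out = 3 * (out // nodes)
nodes = p
nodes = e
e = e - p[p]
e = e + nodes
nodes = out // nodes[nodes]

for k in nodes:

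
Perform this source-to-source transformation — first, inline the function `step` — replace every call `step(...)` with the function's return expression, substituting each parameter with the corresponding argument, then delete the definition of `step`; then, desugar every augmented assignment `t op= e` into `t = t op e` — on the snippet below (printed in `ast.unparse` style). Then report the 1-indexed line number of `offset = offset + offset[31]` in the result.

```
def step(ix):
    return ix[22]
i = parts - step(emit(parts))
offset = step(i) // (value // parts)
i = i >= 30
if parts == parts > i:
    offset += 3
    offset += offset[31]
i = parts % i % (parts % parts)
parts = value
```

Transformed code:
i = parts - emit(parts)[22]
offset = i[22] // (value // parts)
i = i >= 30
if parts == parts > i:
    offset = offset + 3
    offset = offset + offset[31]
i = parts % i % (parts % parts)
parts = value

6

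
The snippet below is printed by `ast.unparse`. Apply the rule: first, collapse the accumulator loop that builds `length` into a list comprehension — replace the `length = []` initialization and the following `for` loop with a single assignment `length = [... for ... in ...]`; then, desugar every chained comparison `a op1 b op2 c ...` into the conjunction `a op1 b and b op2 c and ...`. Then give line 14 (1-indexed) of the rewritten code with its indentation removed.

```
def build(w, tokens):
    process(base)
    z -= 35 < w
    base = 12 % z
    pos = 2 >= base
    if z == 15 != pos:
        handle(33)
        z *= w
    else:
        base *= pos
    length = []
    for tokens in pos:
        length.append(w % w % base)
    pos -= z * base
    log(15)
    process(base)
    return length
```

Transformed code:
def build(w, tokens):
    process(base)
    z -= 35 < w
    base = 12 % z
    pos = 2 >= base
    if z == 15 and 15 != pos:
        handle(33)
        z *= w
    else:
        base *= pos
    length = [w % w % base for tokens in pos]
    pos -= z * base
    log(15)
    process(base)
    return length

process(base)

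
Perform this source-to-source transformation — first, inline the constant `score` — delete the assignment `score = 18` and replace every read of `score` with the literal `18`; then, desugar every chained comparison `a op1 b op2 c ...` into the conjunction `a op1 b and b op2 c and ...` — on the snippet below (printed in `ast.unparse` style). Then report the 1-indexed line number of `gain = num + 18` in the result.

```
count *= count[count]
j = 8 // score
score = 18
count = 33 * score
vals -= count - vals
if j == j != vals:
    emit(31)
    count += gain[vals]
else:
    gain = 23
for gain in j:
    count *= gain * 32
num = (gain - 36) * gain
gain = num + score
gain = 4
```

Transformed code:
count *= count[count]
j = 8 // 18
count = 33 * 18
vals -= count - vals
if j == j and j != vals:
    emit(31)
    count += gain[vals]
else:
    gain = 23
for gain in j:
    count *= gain * 32
num = (gain - 36) * gain
gain = num + 18
gain = 4

13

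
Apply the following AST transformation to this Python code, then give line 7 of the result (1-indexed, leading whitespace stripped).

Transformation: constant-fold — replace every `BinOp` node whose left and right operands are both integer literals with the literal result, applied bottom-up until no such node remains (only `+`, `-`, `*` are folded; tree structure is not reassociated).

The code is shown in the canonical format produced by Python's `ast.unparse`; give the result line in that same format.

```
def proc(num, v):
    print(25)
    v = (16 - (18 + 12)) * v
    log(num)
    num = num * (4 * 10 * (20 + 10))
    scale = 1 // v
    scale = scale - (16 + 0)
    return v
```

Transformed code:
def proc(num, v):
    print(25)
    v = -14 * v
    log(num)
    num = num * 1200
    scale = 1 // v
    scale = scale - 16
    return v

scale = scale - 16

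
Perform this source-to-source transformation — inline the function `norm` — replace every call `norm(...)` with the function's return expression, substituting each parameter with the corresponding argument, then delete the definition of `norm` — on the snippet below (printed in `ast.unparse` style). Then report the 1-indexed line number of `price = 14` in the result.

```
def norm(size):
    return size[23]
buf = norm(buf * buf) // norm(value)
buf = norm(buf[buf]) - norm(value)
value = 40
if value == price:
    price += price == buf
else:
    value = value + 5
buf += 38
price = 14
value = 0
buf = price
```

9

Transformed code:
buf = (buf * buf)[23] // value[23]
buf = buf[buf][23] - value[23]
value = 40
if value == price:
    price += price == buf
else:
    value = value + 5
buf += 38
price = 14
value = 0
buf = price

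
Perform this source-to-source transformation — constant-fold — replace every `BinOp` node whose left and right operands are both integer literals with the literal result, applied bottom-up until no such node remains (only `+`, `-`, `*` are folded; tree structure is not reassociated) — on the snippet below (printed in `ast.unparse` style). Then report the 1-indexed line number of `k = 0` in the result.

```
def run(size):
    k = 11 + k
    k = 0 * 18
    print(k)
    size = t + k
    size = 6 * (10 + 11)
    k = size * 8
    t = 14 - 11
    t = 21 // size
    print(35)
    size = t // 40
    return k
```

Transformed code:
def run(size):
    k = 11 + k
    k = 0
    print(k)
    size = t + k
    size = 126
    k = size * 8
    t = 3
    t = 21 // size
    print(35)
    size = t // 40
    return k

3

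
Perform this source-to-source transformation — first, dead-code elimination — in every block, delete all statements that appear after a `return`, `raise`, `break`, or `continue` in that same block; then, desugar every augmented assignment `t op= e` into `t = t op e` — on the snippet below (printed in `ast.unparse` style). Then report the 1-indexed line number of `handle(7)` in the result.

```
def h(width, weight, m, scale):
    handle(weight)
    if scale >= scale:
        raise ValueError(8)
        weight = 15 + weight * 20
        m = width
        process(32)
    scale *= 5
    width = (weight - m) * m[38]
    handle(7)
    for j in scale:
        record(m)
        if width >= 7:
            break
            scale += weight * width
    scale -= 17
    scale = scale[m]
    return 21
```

7

Transformed code:
def h(width, weight, m, scale):
    handle(weight)
    if scale >= scale:
        raise ValueError(8)
    scale = scale * 5
    width = (weight - m) * m[38]
    handle(7)
    for j in scale:
        record(m)
        if width >= 7:
            break
    scale = scale - 17
    scale = scale[m]
    return 21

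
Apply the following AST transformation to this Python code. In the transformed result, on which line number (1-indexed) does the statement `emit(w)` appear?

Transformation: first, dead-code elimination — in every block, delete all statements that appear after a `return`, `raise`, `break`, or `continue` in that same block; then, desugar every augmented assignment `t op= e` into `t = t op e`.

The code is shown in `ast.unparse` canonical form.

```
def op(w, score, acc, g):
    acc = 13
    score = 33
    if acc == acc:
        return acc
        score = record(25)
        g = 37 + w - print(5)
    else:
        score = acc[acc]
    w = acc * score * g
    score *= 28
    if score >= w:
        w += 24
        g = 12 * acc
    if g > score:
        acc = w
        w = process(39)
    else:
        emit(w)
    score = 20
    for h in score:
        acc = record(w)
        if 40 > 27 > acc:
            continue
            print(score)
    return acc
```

17

Transformed code:
def op(w, score, acc, g):
    acc = 13
    score = 33
    if acc == acc:
        return acc
    else:
        score = acc[acc]
    w = acc * score * g
    score = score * 28
    if score >= w:
        w = w + 24
        g = 12 * acc
    if g > score:
        acc = w
        w = process(39)
    else:
        emit(w)
    score = 20
    for h in score:
        acc = record(w)
        if 40 > 27 > acc:
            continue
    return acc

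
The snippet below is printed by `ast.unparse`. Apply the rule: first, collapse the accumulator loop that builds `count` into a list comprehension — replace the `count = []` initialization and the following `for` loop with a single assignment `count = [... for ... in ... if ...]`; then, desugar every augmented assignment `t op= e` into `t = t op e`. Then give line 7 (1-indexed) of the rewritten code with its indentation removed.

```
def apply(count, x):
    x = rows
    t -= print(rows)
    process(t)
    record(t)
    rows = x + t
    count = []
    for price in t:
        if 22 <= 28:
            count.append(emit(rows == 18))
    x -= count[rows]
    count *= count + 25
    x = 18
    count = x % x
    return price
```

count = [emit(rows == 18) for price in t if 22 <= 28]

Transformed code:
def apply(count, x):
    x = rows
    t = t - print(rows)
    process(t)
    record(t)
    rows = x + t
    count = [emit(rows == 18) for price in t if 22 <= 28]
    x = x - count[rows]
    count = count * (count + 25)
    x = 18
    count = x % x
    return price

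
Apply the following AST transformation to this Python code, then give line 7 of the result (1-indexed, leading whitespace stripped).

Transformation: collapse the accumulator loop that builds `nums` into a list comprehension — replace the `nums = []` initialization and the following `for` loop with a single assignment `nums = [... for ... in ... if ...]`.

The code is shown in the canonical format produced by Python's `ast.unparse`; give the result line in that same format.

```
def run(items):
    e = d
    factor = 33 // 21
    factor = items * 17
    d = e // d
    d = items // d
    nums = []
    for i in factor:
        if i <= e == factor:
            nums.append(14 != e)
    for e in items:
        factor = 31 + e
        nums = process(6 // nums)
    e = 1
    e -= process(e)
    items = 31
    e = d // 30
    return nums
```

nums = [14 != e for i in factor if i <= e == factor]

Transformed code:
def run(items):
    e = d
    factor = 33 // 21
    factor = items * 17
    d = e // d
    d = items // d
    nums = [14 != e for i in factor if i <= e == factor]
    for e in items:
        factor = 31 + e
        nums = process(6 // nums)
    e = 1
    e -= process(e)
    items = 31
    e = d // 30
    return nums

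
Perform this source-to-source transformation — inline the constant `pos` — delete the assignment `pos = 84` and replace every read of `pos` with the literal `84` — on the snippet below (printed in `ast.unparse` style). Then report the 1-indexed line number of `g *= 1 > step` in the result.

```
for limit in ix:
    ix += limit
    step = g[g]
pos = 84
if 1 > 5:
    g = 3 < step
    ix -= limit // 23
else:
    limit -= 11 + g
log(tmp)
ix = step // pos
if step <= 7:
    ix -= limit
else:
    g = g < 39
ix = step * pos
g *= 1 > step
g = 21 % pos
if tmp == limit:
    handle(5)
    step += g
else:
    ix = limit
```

16

Transformed code:
for limit in ix:
    ix += limit
    step = g[g]
if 1 > 5:
    g = 3 < step
    ix -= limit // 23
else:
    limit -= 11 + g
log(tmp)
ix = step // 84
if step <= 7:
    ix -= limit
else:
    g = g < 39
ix = step * 84
g *= 1 > step
g = 21 % 84
if tmp == limit:
    handle(5)
    step += g
else:
    ix = limit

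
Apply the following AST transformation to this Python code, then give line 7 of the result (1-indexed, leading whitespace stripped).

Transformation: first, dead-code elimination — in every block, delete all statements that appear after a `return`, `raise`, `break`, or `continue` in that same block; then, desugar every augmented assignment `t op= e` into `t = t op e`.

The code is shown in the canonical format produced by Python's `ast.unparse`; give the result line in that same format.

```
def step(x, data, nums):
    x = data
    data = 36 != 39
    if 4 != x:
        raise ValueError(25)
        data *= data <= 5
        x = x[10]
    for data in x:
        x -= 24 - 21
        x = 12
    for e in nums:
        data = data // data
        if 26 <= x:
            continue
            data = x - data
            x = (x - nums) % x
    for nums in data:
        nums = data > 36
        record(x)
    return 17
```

x = x - (24 - 21)

Transformed code:
def step(x, data, nums):
    x = data
    data = 36 != 39
    if 4 != x:
        raise ValueError(25)
    for data in x:
        x = x - (24 - 21)
        x = 12
    for e in nums:
        data = data // data
        if 26 <= x:
            continue
    for nums in data:
        nums = data > 36
        record(x)
    return 17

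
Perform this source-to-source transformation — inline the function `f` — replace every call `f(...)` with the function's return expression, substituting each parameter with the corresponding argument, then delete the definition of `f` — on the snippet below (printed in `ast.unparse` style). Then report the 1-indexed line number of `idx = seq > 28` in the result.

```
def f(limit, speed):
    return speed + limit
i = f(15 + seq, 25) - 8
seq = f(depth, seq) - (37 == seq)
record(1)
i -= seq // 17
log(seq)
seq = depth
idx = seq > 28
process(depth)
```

Transformed code:
i = 25 + (15 + seq) - 8
seq = seq + depth - (37 == seq)
record(1)
i -= seq // 17
log(seq)
seq = depth
idx = seq > 28
process(depth)

7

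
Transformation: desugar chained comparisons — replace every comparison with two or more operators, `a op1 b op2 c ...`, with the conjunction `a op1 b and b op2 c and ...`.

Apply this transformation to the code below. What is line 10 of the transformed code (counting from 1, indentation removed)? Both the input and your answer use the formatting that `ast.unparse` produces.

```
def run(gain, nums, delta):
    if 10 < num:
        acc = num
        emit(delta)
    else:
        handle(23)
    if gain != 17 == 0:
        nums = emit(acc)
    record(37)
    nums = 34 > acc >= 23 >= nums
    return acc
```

Transformed code:
def run(gain, nums, delta):
    if 10 < num:
        acc = num
        emit(delta)
    else:
        handle(23)
    if gain != 17 and 17 == 0:
        nums = emit(acc)
    record(37)
    nums = 34 > acc and acc >= 23 and (23 >= nums)
    return acc

nums = 34 > acc and acc >= 23 and (23 >= nums)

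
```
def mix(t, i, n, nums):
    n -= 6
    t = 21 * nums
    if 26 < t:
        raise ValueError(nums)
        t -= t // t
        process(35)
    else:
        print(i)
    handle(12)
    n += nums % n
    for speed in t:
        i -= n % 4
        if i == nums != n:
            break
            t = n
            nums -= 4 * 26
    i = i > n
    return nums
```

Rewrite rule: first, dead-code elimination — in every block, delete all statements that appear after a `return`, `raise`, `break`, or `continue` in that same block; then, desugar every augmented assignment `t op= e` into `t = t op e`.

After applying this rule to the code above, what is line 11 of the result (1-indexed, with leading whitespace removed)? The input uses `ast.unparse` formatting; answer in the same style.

Transformed code:
def mix(t, i, n, nums):
    n = n - 6
    t = 21 * nums
    if 26 < t:
        raise ValueError(nums)
    else:
        print(i)
    handle(12)
    n = n + nums % n
    for speed in t:
        i = i - n % 4
        if i == nums != n:
            break
    i = i > n
    return nums

i = i - n % 4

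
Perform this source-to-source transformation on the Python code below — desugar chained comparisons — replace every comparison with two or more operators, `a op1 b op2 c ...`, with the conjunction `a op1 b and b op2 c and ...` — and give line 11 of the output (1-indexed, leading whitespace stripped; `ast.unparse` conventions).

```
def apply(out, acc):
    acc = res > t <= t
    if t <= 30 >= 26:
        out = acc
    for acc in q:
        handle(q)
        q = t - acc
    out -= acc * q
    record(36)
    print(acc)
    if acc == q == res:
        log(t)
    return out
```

if acc == q and q == res:

Transformed code:
def apply(out, acc):
    acc = res > t and t <= t
    if t <= 30 and 30 >= 26:
        out = acc
    for acc in q:
        handle(q)
        q = t - acc
    out -= acc * q
    record(36)
    print(acc)
    if acc == q and q == res:
        log(t)
    return out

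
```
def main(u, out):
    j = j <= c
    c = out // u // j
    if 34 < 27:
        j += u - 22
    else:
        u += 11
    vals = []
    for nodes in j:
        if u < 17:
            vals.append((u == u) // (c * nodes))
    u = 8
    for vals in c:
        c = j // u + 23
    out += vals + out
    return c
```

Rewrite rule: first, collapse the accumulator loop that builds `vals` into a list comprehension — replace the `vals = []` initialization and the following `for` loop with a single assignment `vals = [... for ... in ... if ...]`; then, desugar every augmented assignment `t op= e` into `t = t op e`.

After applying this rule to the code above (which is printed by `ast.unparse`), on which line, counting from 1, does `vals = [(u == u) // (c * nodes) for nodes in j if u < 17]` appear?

Transformed code:
def main(u, out):
    j = j <= c
    c = out // u // j
    if 34 < 27:
        j = j + (u - 22)
    else:
        u = u + 11
    vals = [(u == u) // (c * nodes) for nodes in j if u < 17]
    u = 8
    for vals in c:
        c = j // u + 23
    out = out + (vals + out)
    return c

8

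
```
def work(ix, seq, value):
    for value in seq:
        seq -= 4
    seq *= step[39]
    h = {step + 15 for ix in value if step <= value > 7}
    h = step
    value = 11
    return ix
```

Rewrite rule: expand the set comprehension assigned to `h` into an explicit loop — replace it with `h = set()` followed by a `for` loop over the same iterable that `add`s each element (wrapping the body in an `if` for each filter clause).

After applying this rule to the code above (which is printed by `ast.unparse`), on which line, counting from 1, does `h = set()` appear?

Transformed code:
def work(ix, seq, value):
    for value in seq:
        seq -= 4
    seq *= step[39]
    h = set()
    for ix in value:
        if step <= value > 7:
            h.add(step + 15)
    h = step
    value = 11
    return ix

5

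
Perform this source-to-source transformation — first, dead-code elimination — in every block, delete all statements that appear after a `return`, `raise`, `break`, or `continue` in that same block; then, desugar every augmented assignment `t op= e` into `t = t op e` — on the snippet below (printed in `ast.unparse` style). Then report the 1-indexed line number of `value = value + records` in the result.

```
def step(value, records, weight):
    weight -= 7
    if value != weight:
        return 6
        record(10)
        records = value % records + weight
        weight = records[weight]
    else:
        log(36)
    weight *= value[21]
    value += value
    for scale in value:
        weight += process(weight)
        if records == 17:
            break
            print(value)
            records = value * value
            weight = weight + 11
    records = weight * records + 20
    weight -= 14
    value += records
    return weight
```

15

Transformed code:
def step(value, records, weight):
    weight = weight - 7
    if value != weight:
        return 6
    else:
        log(36)
    weight = weight * value[21]
    value = value + value
    for scale in value:
        weight = weight + process(weight)
        if records == 17:
            break
    records = weight * records + 20
    weight = weight - 14
    value = value + records
    return weight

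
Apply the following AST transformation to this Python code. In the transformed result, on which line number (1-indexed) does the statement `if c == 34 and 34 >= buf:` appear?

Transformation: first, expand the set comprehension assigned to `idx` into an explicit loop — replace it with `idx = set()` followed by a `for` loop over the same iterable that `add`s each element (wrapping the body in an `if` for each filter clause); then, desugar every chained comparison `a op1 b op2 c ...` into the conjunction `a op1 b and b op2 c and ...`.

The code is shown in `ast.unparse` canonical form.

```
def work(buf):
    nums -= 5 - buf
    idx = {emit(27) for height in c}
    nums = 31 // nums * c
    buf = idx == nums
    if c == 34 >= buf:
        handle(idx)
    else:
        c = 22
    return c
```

8

Transformed code:
def work(buf):
    nums -= 5 - buf
    idx = set()
    for height in c:
        idx.add(emit(27))
    nums = 31 // nums * c
    buf = idx == nums
    if c == 34 and 34 >= buf:
        handle(idx)
    else:
        c = 22
    return c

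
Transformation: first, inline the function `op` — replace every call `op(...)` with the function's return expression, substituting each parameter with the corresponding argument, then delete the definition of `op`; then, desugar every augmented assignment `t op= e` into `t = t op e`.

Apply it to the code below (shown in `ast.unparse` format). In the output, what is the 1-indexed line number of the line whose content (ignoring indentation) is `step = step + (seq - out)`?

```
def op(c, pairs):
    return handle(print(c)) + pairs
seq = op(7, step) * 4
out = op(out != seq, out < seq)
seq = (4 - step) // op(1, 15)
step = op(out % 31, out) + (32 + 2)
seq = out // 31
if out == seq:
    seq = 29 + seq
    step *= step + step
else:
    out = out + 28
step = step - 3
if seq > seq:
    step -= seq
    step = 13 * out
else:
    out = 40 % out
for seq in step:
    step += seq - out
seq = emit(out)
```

18

Transformed code:
seq = (handle(print(7)) + step) * 4
out = handle(print(out != seq)) + (out < seq)
seq = (4 - step) // (handle(print(1)) + 15)
step = handle(print(out % 31)) + out + (32 + 2)
seq = out // 31
if out == seq:
    seq = 29 + seq
    step = step * (step + step)
else:
    out = out + 28
step = step - 3
if seq > seq:
    step = step - seq
    step = 13 * out
else:
    out = 40 % out
for seq in step:
    step = step + (seq - out)
seq = emit(out)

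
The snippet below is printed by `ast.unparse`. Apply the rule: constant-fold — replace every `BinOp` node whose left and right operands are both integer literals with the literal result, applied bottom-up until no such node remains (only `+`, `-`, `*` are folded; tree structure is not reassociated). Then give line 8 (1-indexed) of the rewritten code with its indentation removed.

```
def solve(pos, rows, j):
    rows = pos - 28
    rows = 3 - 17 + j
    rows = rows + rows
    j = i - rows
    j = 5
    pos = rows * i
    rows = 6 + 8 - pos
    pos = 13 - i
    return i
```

rows = 14 - pos

Transformed code:
def solve(pos, rows, j):
    rows = pos - 28
    rows = -14 + j
    rows = rows + rows
    j = i - rows
    j = 5
    pos = rows * i
    rows = 14 - pos
    pos = 13 - i
    return i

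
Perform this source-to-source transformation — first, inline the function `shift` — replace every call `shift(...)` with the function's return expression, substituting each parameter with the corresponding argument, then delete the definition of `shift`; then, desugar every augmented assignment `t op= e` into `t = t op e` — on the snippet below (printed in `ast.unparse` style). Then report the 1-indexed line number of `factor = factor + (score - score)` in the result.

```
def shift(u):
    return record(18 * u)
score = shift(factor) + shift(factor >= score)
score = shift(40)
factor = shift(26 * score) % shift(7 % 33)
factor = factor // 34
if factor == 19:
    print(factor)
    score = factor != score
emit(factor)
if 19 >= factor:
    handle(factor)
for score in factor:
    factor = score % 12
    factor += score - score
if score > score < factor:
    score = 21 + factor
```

Transformed code:
score = record(18 * factor) + record(18 * (factor >= score))
score = record(18 * 40)
factor = record(18 * (26 * score)) % record(18 * (7 % 33))
factor = factor // 34
if factor == 19:
    print(factor)
    score = factor != score
emit(factor)
if 19 >= factor:
    handle(factor)
for score in factor:
    factor = score % 12
    factor = factor + (score - score)
if score > score < factor:
    score = 21 + factor

13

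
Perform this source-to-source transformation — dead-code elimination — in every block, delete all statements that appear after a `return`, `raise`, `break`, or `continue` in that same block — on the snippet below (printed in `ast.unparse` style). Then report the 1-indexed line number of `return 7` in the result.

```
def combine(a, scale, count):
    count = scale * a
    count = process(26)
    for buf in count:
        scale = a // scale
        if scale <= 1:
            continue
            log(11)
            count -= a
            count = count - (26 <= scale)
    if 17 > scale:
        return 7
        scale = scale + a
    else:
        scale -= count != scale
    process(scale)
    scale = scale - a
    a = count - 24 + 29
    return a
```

9

Transformed code:
def combine(a, scale, count):
    count = scale * a
    count = process(26)
    for buf in count:
        scale = a // scale
        if scale <= 1:
            continue
    if 17 > scale:
        return 7
    else:
        scale -= count != scale
    process(scale)
    scale = scale - a
    a = count - 24 + 29
    return a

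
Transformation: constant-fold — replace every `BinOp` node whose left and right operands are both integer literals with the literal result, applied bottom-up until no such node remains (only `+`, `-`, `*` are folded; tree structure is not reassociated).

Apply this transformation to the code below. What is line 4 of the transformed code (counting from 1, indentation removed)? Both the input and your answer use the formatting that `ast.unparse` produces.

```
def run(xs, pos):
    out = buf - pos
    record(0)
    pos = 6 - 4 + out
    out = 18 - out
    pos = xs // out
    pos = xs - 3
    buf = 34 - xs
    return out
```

Transformed code:
def run(xs, pos):
    out = buf - pos
    record(0)
    pos = 2 + out
    out = 18 - out
    pos = xs // out
    pos = xs - 3
    buf = 34 - xs
    return out

pos = 2 + out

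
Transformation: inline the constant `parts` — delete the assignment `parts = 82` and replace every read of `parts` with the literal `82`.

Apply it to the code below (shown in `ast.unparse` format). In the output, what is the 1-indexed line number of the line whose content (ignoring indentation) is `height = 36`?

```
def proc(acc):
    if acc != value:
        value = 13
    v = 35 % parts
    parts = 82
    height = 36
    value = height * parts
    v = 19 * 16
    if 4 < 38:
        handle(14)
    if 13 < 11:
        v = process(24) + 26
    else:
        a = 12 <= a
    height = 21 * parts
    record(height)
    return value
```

Transformed code:
def proc(acc):
    if acc != value:
        value = 13
    v = 35 % 82
    height = 36
    value = height * 82
    v = 19 * 16
    if 4 < 38:
        handle(14)
    if 13 < 11:
        v = process(24) + 26
    else:
        a = 12 <= a
    height = 21 * 82
    record(height)
    return value

5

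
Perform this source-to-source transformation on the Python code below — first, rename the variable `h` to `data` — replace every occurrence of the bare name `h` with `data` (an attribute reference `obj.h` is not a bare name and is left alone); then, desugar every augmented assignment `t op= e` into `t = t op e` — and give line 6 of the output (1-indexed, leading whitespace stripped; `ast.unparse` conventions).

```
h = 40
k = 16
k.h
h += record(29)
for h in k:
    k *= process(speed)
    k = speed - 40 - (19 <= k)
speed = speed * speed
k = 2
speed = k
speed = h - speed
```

Transformed code:
data = 40
k = 16
k.h
data = data + record(29)
for data in k:
    k = k * process(speed)
    k = speed - 40 - (19 <= k)
speed = speed * speed
k = 2
speed = k
speed = data - speed

k = k * process(speed)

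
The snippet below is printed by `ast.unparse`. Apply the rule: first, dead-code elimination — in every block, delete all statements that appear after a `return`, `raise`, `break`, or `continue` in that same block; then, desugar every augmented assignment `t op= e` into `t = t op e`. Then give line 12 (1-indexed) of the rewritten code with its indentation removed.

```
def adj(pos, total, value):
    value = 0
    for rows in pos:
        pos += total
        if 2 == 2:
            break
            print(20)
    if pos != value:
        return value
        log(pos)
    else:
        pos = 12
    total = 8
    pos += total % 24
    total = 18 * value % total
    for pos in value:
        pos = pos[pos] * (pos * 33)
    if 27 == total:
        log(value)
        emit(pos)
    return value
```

Transformed code:
def adj(pos, total, value):
    value = 0
    for rows in pos:
        pos = pos + total
        if 2 == 2:
            break
    if pos != value:
        return value
    else:
        pos = 12
    total = 8
    pos = pos + total % 24
    total = 18 * value % total
    for pos in value:
        pos = pos[pos] * (pos * 33)
    if 27 == total:
        log(value)
        emit(pos)
    return value

pos = pos + total % 24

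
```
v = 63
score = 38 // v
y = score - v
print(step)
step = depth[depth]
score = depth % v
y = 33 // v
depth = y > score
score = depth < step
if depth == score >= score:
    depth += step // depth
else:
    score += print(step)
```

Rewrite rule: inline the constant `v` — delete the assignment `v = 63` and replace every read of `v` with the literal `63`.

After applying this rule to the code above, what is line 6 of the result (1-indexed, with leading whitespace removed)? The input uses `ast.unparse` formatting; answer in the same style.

Transformed code:
score = 38 // 63
y = score - 63
print(step)
step = depth[depth]
score = depth % 63
y = 33 // 63
depth = y > score
score = depth < step
if depth == score >= score:
    depth += step // depth
else:
    score += print(step)

y = 33 // 63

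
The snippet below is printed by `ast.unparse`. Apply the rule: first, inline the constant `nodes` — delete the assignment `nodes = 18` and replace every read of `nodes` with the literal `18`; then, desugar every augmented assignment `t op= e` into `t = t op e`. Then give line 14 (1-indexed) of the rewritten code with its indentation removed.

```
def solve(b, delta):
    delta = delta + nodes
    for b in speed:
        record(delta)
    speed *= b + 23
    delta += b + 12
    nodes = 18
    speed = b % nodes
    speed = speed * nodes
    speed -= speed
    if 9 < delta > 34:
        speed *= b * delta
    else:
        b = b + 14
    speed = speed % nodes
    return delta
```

speed = speed % 18

Transformed code:
def solve(b, delta):
    delta = delta + 18
    for b in speed:
        record(delta)
    speed = speed * (b + 23)
    delta = delta + (b + 12)
    speed = b % 18
    speed = speed * 18
    speed = speed - speed
    if 9 < delta > 34:
        speed = speed * (b * delta)
    else:
        b = b + 14
    speed = speed % 18
    return delta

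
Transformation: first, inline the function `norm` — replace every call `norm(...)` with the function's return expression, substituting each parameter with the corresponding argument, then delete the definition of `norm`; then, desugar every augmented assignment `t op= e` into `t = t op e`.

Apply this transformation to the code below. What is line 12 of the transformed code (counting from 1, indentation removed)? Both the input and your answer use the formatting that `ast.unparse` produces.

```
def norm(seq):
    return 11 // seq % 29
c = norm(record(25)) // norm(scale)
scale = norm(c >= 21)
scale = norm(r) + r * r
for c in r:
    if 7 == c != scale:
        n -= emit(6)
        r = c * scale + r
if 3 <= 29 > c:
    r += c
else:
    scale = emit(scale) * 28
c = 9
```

Transformed code:
c = 11 // record(25) % 29 // (11 // scale % 29)
scale = 11 // (c >= 21) % 29
scale = 11 // r % 29 + r * r
for c in r:
    if 7 == c != scale:
        n = n - emit(6)
        r = c * scale + r
if 3 <= 29 > c:
    r = r + c
else:
    scale = emit(scale) * 28
c = 9

c = 9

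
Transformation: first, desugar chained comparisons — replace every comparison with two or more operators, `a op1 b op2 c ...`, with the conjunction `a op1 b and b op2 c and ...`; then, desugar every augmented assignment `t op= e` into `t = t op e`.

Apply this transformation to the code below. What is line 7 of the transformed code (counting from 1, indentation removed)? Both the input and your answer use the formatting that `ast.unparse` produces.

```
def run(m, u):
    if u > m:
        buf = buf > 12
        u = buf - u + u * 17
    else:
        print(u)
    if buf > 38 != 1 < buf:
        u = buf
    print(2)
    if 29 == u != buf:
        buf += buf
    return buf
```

if buf > 38 and 38 != 1 and (1 < buf):

Transformed code:
def run(m, u):
    if u > m:
        buf = buf > 12
        u = buf - u + u * 17
    else:
        print(u)
    if buf > 38 and 38 != 1 and (1 < buf):
        u = buf
    print(2)
    if 29 == u and u != buf:
        buf = buf + buf
    return buf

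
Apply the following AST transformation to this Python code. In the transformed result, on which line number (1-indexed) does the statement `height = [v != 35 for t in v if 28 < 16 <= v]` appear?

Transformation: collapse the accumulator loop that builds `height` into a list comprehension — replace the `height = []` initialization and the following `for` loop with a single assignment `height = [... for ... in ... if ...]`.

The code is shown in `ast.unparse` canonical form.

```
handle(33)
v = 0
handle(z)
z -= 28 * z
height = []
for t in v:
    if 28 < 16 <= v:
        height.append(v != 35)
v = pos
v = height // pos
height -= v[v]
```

5

Transformed code:
handle(33)
v = 0
handle(z)
z -= 28 * z
height = [v != 35 for t in v if 28 < 16 <= v]
v = pos
v = height // pos
height -= v[v]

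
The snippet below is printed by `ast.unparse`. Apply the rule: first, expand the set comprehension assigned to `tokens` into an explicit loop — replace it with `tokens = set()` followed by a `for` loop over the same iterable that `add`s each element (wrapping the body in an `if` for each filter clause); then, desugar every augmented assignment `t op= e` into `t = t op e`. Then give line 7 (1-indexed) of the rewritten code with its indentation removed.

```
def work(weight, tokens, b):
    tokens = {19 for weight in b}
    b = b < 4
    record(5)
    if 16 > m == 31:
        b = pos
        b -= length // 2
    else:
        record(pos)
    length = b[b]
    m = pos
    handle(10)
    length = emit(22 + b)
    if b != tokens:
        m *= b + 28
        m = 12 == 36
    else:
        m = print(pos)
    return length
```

Transformed code:
def work(weight, tokens, b):
    tokens = set()
    for weight in b:
        tokens.add(19)
    b = b < 4
    record(5)
    if 16 > m == 31:
        b = pos
        b = b - length // 2
    else:
        record(pos)
    length = b[b]
    m = pos
    handle(10)
    length = emit(22 + b)
    if b != tokens:
        m = m * (b + 28)
        m = 12 == 36
    else:
        m = print(pos)
    return length

if 16 > m == 31:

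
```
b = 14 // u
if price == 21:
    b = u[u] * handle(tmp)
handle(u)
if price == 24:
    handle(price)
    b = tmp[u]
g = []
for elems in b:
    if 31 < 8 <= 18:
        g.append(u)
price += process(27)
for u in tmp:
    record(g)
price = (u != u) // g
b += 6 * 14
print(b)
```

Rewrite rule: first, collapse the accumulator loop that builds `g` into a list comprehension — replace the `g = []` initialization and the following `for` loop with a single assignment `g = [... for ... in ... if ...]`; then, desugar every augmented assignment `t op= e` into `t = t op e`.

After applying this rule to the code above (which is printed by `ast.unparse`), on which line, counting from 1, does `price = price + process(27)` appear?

Transformed code:
b = 14 // u
if price == 21:
    b = u[u] * handle(tmp)
handle(u)
if price == 24:
    handle(price)
    b = tmp[u]
g = [u for elems in b if 31 < 8 <= 18]
price = price + process(27)
for u in tmp:
    record(g)
price = (u != u) // g
b = b + 6 * 14
print(b)

9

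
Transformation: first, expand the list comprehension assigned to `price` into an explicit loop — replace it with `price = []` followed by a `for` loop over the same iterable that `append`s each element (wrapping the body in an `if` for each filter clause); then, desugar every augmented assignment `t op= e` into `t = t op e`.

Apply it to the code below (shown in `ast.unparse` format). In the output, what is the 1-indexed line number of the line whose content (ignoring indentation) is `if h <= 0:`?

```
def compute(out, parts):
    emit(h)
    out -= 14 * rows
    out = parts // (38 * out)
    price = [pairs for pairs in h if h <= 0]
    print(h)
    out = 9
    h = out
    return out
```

Transformed code:
def compute(out, parts):
    emit(h)
    out = out - 14 * rows
    out = parts // (38 * out)
    price = []
    for pairs in h:
        if h <= 0:
            price.append(pairs)
    print(h)
    out = 9
    h = out
    return out

7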